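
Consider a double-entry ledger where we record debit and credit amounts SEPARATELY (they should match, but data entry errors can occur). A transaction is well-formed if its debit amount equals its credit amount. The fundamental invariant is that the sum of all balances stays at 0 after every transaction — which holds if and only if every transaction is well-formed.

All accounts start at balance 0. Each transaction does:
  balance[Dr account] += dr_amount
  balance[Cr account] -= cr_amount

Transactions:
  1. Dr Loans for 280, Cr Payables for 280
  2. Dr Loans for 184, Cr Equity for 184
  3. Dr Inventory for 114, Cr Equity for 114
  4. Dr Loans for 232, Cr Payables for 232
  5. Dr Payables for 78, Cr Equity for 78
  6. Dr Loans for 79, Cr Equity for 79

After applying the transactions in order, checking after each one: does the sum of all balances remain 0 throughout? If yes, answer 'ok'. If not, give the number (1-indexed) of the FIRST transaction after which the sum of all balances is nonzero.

After txn 1: dr=280 cr=280 sum_balances=0
After txn 2: dr=184 cr=184 sum_balances=0
After txn 3: dr=114 cr=114 sum_balances=0
After txn 4: dr=232 cr=232 sum_balances=0
After txn 5: dr=78 cr=78 sum_balances=0
After txn 6: dr=79 cr=79 sum_balances=0

Answer: ok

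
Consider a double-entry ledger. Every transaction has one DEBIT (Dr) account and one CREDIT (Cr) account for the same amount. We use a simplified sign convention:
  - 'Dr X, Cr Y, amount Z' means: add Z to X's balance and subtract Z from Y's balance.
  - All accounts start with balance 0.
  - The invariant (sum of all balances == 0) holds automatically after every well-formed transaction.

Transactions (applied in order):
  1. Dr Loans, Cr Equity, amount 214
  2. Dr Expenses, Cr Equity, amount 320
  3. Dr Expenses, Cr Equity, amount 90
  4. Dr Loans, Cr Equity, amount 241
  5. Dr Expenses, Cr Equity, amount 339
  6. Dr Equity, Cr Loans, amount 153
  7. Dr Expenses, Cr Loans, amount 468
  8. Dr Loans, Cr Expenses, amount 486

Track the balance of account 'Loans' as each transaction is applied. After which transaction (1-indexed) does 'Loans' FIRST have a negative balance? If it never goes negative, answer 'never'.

Answer: 7

Derivation:
After txn 1: Loans=214
After txn 2: Loans=214
After txn 3: Loans=214
After txn 4: Loans=455
After txn 5: Loans=455
After txn 6: Loans=302
After txn 7: Loans=-166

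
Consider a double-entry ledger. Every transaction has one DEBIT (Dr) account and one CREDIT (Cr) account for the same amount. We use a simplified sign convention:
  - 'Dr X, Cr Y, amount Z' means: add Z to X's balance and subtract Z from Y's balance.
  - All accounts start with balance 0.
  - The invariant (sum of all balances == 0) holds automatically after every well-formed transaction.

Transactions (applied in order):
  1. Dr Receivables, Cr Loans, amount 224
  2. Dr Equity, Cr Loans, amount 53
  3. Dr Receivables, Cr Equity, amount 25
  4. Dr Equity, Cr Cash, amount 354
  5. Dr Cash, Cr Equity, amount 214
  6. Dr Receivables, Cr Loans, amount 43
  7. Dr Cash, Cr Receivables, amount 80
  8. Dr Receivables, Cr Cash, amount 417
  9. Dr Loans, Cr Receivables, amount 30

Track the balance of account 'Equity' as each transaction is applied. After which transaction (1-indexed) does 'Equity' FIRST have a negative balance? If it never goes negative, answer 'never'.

After txn 1: Equity=0
After txn 2: Equity=53
After txn 3: Equity=28
After txn 4: Equity=382
After txn 5: Equity=168
After txn 6: Equity=168
After txn 7: Equity=168
After txn 8: Equity=168
After txn 9: Equity=168

Answer: never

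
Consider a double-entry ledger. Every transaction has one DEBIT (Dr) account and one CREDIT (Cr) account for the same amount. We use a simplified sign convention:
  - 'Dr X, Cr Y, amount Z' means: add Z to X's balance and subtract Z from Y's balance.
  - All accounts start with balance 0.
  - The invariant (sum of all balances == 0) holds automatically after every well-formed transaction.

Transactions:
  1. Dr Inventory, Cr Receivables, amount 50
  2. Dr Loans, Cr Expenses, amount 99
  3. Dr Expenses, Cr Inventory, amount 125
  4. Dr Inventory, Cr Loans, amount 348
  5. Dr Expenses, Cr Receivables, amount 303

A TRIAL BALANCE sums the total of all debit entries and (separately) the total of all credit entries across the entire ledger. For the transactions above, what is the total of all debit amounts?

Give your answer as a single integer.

Txn 1: debit+=50
Txn 2: debit+=99
Txn 3: debit+=125
Txn 4: debit+=348
Txn 5: debit+=303
Total debits = 925

Answer: 925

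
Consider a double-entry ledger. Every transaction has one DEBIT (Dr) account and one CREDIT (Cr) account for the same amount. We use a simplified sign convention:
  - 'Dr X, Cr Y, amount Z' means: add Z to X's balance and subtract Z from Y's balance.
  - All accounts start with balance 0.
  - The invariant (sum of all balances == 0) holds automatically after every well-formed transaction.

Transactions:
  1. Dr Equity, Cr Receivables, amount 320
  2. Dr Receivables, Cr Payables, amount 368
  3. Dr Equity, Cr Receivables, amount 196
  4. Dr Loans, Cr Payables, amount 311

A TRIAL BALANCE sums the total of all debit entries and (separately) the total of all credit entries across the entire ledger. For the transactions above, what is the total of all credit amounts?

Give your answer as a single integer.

Answer: 1195

Derivation:
Txn 1: credit+=320
Txn 2: credit+=368
Txn 3: credit+=196
Txn 4: credit+=311
Total credits = 1195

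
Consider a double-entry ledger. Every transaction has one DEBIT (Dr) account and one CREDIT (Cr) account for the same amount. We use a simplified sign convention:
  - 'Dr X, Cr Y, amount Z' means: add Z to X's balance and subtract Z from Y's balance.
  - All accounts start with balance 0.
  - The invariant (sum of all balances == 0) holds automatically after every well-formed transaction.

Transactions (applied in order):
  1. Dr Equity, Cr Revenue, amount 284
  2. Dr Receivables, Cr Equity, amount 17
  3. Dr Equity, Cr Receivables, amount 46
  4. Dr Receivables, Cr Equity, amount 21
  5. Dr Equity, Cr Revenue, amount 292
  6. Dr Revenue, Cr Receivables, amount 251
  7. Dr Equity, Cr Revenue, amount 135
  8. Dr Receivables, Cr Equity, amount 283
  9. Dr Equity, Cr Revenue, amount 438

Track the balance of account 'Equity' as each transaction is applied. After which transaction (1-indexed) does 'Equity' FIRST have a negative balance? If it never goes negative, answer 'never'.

After txn 1: Equity=284
After txn 2: Equity=267
After txn 3: Equity=313
After txn 4: Equity=292
After txn 5: Equity=584
After txn 6: Equity=584
After txn 7: Equity=719
After txn 8: Equity=436
After txn 9: Equity=874

Answer: never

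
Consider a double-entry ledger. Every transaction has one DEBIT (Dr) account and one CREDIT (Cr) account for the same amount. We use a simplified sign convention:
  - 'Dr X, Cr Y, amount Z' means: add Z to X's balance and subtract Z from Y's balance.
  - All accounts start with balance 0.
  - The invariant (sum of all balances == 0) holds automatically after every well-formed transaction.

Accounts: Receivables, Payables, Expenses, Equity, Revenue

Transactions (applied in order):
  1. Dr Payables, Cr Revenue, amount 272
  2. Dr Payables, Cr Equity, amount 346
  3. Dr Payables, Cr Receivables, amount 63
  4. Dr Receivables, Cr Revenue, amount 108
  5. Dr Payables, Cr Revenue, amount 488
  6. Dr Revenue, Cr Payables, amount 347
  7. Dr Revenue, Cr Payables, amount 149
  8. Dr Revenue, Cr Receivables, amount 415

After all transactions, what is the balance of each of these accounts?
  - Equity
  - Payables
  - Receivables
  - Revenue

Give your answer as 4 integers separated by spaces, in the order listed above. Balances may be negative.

Answer: -346 673 -370 43

Derivation:
After txn 1 (Dr Payables, Cr Revenue, amount 272): Payables=272 Revenue=-272
After txn 2 (Dr Payables, Cr Equity, amount 346): Equity=-346 Payables=618 Revenue=-272
After txn 3 (Dr Payables, Cr Receivables, amount 63): Equity=-346 Payables=681 Receivables=-63 Revenue=-272
After txn 4 (Dr Receivables, Cr Revenue, amount 108): Equity=-346 Payables=681 Receivables=45 Revenue=-380
After txn 5 (Dr Payables, Cr Revenue, amount 488): Equity=-346 Payables=1169 Receivables=45 Revenue=-868
After txn 6 (Dr Revenue, Cr Payables, amount 347): Equity=-346 Payables=822 Receivables=45 Revenue=-521
After txn 7 (Dr Revenue, Cr Payables, amount 149): Equity=-346 Payables=673 Receivables=45 Revenue=-372
After txn 8 (Dr Revenue, Cr Receivables, amount 415): Equity=-346 Payables=673 Receivables=-370 Revenue=43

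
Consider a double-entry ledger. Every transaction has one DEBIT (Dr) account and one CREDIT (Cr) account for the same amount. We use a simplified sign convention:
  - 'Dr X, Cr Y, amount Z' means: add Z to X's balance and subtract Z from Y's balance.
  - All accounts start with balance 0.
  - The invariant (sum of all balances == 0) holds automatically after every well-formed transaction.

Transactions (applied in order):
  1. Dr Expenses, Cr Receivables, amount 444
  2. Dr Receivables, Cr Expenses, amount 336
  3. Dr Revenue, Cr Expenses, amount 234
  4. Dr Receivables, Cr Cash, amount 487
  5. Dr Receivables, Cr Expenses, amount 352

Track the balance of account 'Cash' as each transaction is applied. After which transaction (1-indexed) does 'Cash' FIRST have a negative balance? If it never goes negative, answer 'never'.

Answer: 4

Derivation:
After txn 1: Cash=0
After txn 2: Cash=0
After txn 3: Cash=0
After txn 4: Cash=-487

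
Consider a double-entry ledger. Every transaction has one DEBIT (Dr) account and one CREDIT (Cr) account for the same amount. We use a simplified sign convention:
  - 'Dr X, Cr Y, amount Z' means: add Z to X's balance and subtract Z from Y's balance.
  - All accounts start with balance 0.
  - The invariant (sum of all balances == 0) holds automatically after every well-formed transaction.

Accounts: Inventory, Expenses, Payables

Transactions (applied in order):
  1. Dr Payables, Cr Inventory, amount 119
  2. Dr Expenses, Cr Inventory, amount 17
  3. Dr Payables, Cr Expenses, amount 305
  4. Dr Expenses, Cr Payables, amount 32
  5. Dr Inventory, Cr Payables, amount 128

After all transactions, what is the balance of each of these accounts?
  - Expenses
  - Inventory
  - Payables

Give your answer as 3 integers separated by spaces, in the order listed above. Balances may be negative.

Answer: -256 -8 264

Derivation:
After txn 1 (Dr Payables, Cr Inventory, amount 119): Inventory=-119 Payables=119
After txn 2 (Dr Expenses, Cr Inventory, amount 17): Expenses=17 Inventory=-136 Payables=119
After txn 3 (Dr Payables, Cr Expenses, amount 305): Expenses=-288 Inventory=-136 Payables=424
After txn 4 (Dr Expenses, Cr Payables, amount 32): Expenses=-256 Inventory=-136 Payables=392
After txn 5 (Dr Inventory, Cr Payables, amount 128): Expenses=-256 Inventory=-8 Payables=264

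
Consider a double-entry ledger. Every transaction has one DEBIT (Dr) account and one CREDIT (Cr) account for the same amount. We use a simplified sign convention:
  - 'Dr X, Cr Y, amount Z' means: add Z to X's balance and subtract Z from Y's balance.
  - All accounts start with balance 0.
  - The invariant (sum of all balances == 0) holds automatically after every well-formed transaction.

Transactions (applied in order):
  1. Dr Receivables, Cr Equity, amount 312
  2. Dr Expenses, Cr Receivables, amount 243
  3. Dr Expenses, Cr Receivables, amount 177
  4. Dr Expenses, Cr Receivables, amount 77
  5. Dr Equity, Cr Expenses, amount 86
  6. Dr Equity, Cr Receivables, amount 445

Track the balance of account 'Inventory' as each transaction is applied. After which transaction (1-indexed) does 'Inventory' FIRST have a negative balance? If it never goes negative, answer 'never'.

After txn 1: Inventory=0
After txn 2: Inventory=0
After txn 3: Inventory=0
After txn 4: Inventory=0
After txn 5: Inventory=0
After txn 6: Inventory=0

Answer: never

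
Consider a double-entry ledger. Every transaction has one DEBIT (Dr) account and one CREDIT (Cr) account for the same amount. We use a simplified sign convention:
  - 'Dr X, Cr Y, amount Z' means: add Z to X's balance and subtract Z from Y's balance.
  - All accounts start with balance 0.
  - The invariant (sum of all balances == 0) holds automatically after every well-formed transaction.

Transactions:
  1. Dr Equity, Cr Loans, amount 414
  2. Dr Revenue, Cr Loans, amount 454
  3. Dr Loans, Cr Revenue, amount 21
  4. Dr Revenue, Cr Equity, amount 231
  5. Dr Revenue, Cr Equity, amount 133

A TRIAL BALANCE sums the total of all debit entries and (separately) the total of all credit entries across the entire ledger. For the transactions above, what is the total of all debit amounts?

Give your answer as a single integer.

Txn 1: debit+=414
Txn 2: debit+=454
Txn 3: debit+=21
Txn 4: debit+=231
Txn 5: debit+=133
Total debits = 1253

Answer: 1253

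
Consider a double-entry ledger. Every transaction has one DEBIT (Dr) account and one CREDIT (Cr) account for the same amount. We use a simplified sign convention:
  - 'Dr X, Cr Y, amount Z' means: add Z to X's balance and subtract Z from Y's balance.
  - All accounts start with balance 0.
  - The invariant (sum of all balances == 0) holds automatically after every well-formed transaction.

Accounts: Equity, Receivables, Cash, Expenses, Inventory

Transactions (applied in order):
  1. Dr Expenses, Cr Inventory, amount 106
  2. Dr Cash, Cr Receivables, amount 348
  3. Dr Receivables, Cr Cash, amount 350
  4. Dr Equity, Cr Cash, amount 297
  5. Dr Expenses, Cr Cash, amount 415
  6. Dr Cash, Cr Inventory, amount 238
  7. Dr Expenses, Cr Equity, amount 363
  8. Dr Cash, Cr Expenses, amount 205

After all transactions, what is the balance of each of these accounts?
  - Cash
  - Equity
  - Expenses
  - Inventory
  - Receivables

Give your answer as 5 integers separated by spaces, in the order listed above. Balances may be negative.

Answer: -271 -66 679 -344 2

Derivation:
After txn 1 (Dr Expenses, Cr Inventory, amount 106): Expenses=106 Inventory=-106
After txn 2 (Dr Cash, Cr Receivables, amount 348): Cash=348 Expenses=106 Inventory=-106 Receivables=-348
After txn 3 (Dr Receivables, Cr Cash, amount 350): Cash=-2 Expenses=106 Inventory=-106 Receivables=2
After txn 4 (Dr Equity, Cr Cash, amount 297): Cash=-299 Equity=297 Expenses=106 Inventory=-106 Receivables=2
After txn 5 (Dr Expenses, Cr Cash, amount 415): Cash=-714 Equity=297 Expenses=521 Inventory=-106 Receivables=2
After txn 6 (Dr Cash, Cr Inventory, amount 238): Cash=-476 Equity=297 Expenses=521 Inventory=-344 Receivables=2
After txn 7 (Dr Expenses, Cr Equity, amount 363): Cash=-476 Equity=-66 Expenses=884 Inventory=-344 Receivables=2
After txn 8 (Dr Cash, Cr Expenses, amount 205): Cash=-271 Equity=-66 Expenses=679 Inventory=-344 Receivables=2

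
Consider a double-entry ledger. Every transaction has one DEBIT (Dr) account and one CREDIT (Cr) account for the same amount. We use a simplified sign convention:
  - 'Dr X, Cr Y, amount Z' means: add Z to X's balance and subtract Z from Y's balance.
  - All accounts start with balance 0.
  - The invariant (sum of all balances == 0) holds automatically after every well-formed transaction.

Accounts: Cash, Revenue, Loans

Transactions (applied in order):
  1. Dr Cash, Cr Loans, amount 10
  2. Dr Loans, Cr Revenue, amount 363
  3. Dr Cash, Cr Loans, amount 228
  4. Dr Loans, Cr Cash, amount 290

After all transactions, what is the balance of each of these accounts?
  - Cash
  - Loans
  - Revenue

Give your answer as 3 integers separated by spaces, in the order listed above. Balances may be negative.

Answer: -52 415 -363

Derivation:
After txn 1 (Dr Cash, Cr Loans, amount 10): Cash=10 Loans=-10
After txn 2 (Dr Loans, Cr Revenue, amount 363): Cash=10 Loans=353 Revenue=-363
After txn 3 (Dr Cash, Cr Loans, amount 228): Cash=238 Loans=125 Revenue=-363
After txn 4 (Dr Loans, Cr Cash, amount 290): Cash=-52 Loans=415 Revenue=-363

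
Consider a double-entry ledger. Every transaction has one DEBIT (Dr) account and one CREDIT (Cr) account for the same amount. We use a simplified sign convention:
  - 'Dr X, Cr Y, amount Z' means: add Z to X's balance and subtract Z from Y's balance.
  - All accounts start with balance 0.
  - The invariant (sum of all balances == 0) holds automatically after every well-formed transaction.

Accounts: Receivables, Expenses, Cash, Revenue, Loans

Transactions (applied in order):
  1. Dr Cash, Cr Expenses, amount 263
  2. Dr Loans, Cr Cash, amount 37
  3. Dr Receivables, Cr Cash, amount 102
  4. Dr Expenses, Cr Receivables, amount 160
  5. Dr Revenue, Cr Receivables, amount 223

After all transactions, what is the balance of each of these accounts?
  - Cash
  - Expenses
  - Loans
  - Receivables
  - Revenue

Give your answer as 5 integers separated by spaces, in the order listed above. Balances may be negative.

After txn 1 (Dr Cash, Cr Expenses, amount 263): Cash=263 Expenses=-263
After txn 2 (Dr Loans, Cr Cash, amount 37): Cash=226 Expenses=-263 Loans=37
After txn 3 (Dr Receivables, Cr Cash, amount 102): Cash=124 Expenses=-263 Loans=37 Receivables=102
After txn 4 (Dr Expenses, Cr Receivables, amount 160): Cash=124 Expenses=-103 Loans=37 Receivables=-58
After txn 5 (Dr Revenue, Cr Receivables, amount 223): Cash=124 Expenses=-103 Loans=37 Receivables=-281 Revenue=223

Answer: 124 -103 37 -281 223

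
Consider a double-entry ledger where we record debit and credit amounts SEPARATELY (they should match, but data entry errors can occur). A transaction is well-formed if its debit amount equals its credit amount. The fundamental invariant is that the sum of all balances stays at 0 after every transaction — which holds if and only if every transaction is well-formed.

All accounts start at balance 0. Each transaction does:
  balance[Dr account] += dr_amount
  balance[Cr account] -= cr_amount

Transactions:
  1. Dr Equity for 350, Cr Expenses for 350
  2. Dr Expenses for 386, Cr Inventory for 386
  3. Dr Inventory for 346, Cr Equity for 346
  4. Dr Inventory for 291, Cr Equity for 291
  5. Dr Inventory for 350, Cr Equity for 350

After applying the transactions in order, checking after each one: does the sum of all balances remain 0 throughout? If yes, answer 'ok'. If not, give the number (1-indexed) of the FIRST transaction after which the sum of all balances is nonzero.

After txn 1: dr=350 cr=350 sum_balances=0
After txn 2: dr=386 cr=386 sum_balances=0
After txn 3: dr=346 cr=346 sum_balances=0
After txn 4: dr=291 cr=291 sum_balances=0
After txn 5: dr=350 cr=350 sum_balances=0

Answer: ok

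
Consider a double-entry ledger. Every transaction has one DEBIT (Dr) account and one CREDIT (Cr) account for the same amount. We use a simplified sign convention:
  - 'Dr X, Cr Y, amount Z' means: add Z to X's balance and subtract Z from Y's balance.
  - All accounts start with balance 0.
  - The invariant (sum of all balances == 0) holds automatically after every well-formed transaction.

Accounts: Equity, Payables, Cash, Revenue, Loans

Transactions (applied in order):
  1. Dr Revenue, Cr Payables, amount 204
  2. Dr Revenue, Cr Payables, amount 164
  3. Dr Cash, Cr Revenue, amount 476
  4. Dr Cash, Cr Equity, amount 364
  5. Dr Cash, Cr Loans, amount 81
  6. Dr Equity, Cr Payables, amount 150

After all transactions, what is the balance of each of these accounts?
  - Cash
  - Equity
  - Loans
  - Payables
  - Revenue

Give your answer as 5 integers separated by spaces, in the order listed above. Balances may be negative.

Answer: 921 -214 -81 -518 -108

Derivation:
After txn 1 (Dr Revenue, Cr Payables, amount 204): Payables=-204 Revenue=204
After txn 2 (Dr Revenue, Cr Payables, amount 164): Payables=-368 Revenue=368
After txn 3 (Dr Cash, Cr Revenue, amount 476): Cash=476 Payables=-368 Revenue=-108
After txn 4 (Dr Cash, Cr Equity, amount 364): Cash=840 Equity=-364 Payables=-368 Revenue=-108
After txn 5 (Dr Cash, Cr Loans, amount 81): Cash=921 Equity=-364 Loans=-81 Payables=-368 Revenue=-108
After txn 6 (Dr Equity, Cr Payables, amount 150): Cash=921 Equity=-214 Loans=-81 Payables=-518 Revenue=-108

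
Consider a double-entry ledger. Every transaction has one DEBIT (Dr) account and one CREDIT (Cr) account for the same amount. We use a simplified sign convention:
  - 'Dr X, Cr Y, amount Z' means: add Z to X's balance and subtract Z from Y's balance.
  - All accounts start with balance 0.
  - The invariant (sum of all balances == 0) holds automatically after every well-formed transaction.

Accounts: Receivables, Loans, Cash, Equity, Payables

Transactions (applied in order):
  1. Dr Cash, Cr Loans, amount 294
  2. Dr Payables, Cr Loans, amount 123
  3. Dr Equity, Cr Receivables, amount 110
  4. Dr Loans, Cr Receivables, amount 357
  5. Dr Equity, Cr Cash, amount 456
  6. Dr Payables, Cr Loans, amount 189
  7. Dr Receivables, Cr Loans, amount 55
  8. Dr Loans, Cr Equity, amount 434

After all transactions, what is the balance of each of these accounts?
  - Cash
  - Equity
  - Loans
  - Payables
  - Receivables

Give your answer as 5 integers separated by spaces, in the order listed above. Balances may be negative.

After txn 1 (Dr Cash, Cr Loans, amount 294): Cash=294 Loans=-294
After txn 2 (Dr Payables, Cr Loans, amount 123): Cash=294 Loans=-417 Payables=123
After txn 3 (Dr Equity, Cr Receivables, amount 110): Cash=294 Equity=110 Loans=-417 Payables=123 Receivables=-110
After txn 4 (Dr Loans, Cr Receivables, amount 357): Cash=294 Equity=110 Loans=-60 Payables=123 Receivables=-467
After txn 5 (Dr Equity, Cr Cash, amount 456): Cash=-162 Equity=566 Loans=-60 Payables=123 Receivables=-467
After txn 6 (Dr Payables, Cr Loans, amount 189): Cash=-162 Equity=566 Loans=-249 Payables=312 Receivables=-467
After txn 7 (Dr Receivables, Cr Loans, amount 55): Cash=-162 Equity=566 Loans=-304 Payables=312 Receivables=-412
After txn 8 (Dr Loans, Cr Equity, amount 434): Cash=-162 Equity=132 Loans=130 Payables=312 Receivables=-412

Answer: -162 132 130 312 -412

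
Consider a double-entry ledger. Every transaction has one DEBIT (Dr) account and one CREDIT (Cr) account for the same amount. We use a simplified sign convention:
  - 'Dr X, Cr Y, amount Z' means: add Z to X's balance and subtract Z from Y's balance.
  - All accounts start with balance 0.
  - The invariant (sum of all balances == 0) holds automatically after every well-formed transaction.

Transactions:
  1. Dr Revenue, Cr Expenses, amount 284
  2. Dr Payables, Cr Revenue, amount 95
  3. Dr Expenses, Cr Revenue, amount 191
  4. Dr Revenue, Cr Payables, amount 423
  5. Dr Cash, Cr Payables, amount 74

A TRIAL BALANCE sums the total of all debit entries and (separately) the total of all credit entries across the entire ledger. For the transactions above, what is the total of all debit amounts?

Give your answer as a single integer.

Answer: 1067

Derivation:
Txn 1: debit+=284
Txn 2: debit+=95
Txn 3: debit+=191
Txn 4: debit+=423
Txn 5: debit+=74
Total debits = 1067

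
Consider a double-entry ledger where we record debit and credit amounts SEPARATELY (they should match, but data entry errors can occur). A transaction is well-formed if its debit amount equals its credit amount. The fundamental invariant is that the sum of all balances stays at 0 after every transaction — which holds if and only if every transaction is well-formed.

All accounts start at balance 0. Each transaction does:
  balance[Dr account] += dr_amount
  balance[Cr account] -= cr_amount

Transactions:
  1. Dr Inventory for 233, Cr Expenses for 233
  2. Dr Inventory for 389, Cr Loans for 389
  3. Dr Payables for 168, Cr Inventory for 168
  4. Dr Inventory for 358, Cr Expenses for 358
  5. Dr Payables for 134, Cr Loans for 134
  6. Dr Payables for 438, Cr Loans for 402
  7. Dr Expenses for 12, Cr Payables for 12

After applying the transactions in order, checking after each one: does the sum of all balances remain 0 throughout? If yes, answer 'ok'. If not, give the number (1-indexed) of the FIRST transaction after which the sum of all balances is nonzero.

After txn 1: dr=233 cr=233 sum_balances=0
After txn 2: dr=389 cr=389 sum_balances=0
After txn 3: dr=168 cr=168 sum_balances=0
After txn 4: dr=358 cr=358 sum_balances=0
After txn 5: dr=134 cr=134 sum_balances=0
After txn 6: dr=438 cr=402 sum_balances=36
After txn 7: dr=12 cr=12 sum_balances=36

Answer: 6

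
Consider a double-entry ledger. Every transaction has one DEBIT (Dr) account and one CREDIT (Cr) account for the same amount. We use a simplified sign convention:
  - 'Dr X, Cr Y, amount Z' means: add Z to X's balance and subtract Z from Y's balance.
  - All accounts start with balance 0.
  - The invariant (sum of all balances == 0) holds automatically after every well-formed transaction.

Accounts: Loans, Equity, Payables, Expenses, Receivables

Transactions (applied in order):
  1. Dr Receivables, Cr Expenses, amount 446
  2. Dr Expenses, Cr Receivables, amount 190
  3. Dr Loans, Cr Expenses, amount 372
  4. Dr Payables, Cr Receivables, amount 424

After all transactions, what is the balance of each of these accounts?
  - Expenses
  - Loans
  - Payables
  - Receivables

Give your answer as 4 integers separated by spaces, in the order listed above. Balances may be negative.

After txn 1 (Dr Receivables, Cr Expenses, amount 446): Expenses=-446 Receivables=446
After txn 2 (Dr Expenses, Cr Receivables, amount 190): Expenses=-256 Receivables=256
After txn 3 (Dr Loans, Cr Expenses, amount 372): Expenses=-628 Loans=372 Receivables=256
After txn 4 (Dr Payables, Cr Receivables, amount 424): Expenses=-628 Loans=372 Payables=424 Receivables=-168

Answer: -628 372 424 -168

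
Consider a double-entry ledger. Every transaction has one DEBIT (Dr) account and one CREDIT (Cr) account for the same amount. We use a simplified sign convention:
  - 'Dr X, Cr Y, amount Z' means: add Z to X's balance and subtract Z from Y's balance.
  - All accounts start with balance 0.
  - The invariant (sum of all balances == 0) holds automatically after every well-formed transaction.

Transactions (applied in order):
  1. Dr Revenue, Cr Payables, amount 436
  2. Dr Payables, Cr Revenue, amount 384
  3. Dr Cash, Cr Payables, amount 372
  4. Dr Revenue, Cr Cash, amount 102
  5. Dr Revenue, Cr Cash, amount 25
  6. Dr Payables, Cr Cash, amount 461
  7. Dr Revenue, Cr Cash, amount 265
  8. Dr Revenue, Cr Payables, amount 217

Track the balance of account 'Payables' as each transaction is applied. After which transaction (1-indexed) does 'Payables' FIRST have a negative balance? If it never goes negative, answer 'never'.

Answer: 1

Derivation:
After txn 1: Payables=-436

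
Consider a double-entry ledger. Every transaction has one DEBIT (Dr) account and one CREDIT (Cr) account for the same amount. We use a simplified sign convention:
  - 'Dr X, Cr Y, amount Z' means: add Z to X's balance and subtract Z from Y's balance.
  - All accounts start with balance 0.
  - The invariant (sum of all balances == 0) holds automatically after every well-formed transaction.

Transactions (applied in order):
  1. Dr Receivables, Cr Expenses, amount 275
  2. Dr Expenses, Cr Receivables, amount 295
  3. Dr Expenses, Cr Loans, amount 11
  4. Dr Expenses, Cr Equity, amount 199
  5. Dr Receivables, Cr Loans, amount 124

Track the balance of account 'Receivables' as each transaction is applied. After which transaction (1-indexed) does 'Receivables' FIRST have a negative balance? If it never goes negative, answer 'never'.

Answer: 2

Derivation:
After txn 1: Receivables=275
After txn 2: Receivables=-20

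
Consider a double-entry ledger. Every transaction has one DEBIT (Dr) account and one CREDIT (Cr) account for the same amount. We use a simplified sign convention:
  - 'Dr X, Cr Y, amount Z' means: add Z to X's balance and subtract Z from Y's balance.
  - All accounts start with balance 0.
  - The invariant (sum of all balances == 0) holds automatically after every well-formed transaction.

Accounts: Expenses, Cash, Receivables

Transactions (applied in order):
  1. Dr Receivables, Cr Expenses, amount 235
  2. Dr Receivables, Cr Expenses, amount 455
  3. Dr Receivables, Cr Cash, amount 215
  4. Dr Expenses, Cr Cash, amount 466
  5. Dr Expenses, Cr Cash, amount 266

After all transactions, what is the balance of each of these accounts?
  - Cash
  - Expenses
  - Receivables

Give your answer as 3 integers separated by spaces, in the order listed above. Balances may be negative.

Answer: -947 42 905

Derivation:
After txn 1 (Dr Receivables, Cr Expenses, amount 235): Expenses=-235 Receivables=235
After txn 2 (Dr Receivables, Cr Expenses, amount 455): Expenses=-690 Receivables=690
After txn 3 (Dr Receivables, Cr Cash, amount 215): Cash=-215 Expenses=-690 Receivables=905
After txn 4 (Dr Expenses, Cr Cash, amount 466): Cash=-681 Expenses=-224 Receivables=905
After txn 5 (Dr Expenses, Cr Cash, amount 266): Cash=-947 Expenses=42 Receivables=905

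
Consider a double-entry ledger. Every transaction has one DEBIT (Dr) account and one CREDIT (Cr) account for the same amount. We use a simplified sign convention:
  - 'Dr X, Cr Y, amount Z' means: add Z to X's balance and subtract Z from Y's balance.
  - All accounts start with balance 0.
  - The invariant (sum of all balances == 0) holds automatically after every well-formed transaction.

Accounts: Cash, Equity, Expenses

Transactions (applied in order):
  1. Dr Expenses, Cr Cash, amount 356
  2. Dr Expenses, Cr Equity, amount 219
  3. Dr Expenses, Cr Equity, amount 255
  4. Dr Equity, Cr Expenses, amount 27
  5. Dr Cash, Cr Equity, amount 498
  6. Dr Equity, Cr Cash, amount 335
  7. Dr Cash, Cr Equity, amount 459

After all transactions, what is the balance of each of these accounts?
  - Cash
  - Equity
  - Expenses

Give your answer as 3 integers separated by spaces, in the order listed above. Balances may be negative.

Answer: 266 -1069 803

Derivation:
After txn 1 (Dr Expenses, Cr Cash, amount 356): Cash=-356 Expenses=356
After txn 2 (Dr Expenses, Cr Equity, amount 219): Cash=-356 Equity=-219 Expenses=575
After txn 3 (Dr Expenses, Cr Equity, amount 255): Cash=-356 Equity=-474 Expenses=830
After txn 4 (Dr Equity, Cr Expenses, amount 27): Cash=-356 Equity=-447 Expenses=803
After txn 5 (Dr Cash, Cr Equity, amount 498): Cash=142 Equity=-945 Expenses=803
After txn 6 (Dr Equity, Cr Cash, amount 335): Cash=-193 Equity=-610 Expenses=803
After txn 7 (Dr Cash, Cr Equity, amount 459): Cash=266 Equity=-1069 Expenses=803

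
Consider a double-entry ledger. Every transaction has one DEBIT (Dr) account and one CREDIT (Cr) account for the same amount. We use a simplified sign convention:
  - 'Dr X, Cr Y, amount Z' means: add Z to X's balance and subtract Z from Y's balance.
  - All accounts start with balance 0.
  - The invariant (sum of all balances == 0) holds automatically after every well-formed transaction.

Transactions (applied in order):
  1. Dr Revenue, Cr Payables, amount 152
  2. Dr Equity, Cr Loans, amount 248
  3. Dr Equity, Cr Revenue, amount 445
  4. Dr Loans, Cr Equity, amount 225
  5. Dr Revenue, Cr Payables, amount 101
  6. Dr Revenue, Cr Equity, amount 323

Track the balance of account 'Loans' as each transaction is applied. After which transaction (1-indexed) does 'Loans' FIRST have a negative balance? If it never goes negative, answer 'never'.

After txn 1: Loans=0
After txn 2: Loans=-248

Answer: 2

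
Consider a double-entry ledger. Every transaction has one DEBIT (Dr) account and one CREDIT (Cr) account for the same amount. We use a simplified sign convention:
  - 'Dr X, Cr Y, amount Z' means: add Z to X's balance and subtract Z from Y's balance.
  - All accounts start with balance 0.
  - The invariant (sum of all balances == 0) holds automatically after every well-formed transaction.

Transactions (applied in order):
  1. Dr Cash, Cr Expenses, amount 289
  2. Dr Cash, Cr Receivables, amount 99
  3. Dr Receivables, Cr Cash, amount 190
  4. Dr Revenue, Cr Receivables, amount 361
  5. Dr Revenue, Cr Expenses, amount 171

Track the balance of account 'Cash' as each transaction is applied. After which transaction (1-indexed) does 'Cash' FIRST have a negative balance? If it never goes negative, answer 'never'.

Answer: never

Derivation:
After txn 1: Cash=289
After txn 2: Cash=388
After txn 3: Cash=198
After txn 4: Cash=198
After txn 5: Cash=198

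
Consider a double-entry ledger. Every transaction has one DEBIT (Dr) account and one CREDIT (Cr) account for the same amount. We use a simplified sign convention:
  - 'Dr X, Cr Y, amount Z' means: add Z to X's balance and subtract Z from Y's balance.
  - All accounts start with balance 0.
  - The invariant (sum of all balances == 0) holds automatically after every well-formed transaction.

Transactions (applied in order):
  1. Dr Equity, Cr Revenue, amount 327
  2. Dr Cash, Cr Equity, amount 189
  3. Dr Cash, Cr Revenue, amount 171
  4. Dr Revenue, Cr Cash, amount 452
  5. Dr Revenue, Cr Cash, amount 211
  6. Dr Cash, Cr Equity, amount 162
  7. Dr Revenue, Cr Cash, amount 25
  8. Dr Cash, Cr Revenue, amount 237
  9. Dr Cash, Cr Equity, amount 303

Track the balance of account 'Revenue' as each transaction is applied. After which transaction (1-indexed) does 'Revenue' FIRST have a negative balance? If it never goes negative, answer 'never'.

Answer: 1

Derivation:
After txn 1: Revenue=-327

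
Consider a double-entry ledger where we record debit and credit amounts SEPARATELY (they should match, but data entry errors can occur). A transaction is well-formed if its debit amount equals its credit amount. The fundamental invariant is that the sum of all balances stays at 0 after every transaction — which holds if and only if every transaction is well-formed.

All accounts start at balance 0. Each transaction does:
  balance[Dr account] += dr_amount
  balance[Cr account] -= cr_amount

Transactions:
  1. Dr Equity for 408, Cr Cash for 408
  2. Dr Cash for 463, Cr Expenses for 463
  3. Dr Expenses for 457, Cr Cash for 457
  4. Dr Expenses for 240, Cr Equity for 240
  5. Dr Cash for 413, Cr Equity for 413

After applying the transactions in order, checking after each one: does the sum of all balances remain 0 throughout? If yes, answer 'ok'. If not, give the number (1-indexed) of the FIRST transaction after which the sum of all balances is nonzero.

Answer: ok

Derivation:
After txn 1: dr=408 cr=408 sum_balances=0
After txn 2: dr=463 cr=463 sum_balances=0
After txn 3: dr=457 cr=457 sum_balances=0
After txn 4: dr=240 cr=240 sum_balances=0
After txn 5: dr=413 cr=413 sum_balances=0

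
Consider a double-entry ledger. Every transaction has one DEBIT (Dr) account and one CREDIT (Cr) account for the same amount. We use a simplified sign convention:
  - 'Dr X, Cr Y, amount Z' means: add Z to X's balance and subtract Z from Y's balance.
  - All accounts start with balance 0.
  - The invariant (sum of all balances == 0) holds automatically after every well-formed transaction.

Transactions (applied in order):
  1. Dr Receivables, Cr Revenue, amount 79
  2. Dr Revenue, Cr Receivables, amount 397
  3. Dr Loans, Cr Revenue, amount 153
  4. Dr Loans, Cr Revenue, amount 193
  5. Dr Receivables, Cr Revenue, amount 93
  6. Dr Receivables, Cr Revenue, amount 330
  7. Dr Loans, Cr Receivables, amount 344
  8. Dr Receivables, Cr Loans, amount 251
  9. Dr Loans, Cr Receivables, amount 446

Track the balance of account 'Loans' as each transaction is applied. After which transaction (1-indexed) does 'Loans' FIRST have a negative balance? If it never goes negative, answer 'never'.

Answer: never

Derivation:
After txn 1: Loans=0
After txn 2: Loans=0
After txn 3: Loans=153
After txn 4: Loans=346
After txn 5: Loans=346
After txn 6: Loans=346
After txn 7: Loans=690
After txn 8: Loans=439
After txn 9: Loans=885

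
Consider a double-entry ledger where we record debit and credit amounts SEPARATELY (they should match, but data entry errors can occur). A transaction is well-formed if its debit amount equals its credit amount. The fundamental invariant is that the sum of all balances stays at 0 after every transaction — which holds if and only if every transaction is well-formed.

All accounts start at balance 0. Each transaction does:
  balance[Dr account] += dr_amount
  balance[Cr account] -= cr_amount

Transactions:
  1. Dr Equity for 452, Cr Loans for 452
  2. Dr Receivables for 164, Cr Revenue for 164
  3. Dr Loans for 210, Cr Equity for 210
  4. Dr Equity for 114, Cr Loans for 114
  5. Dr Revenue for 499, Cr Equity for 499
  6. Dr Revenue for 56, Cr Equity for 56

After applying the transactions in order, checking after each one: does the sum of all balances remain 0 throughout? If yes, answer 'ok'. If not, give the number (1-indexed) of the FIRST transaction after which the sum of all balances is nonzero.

Answer: ok

Derivation:
After txn 1: dr=452 cr=452 sum_balances=0
After txn 2: dr=164 cr=164 sum_balances=0
After txn 3: dr=210 cr=210 sum_balances=0
After txn 4: dr=114 cr=114 sum_balances=0
After txn 5: dr=499 cr=499 sum_balances=0
After txn 6: dr=56 cr=56 sum_balances=0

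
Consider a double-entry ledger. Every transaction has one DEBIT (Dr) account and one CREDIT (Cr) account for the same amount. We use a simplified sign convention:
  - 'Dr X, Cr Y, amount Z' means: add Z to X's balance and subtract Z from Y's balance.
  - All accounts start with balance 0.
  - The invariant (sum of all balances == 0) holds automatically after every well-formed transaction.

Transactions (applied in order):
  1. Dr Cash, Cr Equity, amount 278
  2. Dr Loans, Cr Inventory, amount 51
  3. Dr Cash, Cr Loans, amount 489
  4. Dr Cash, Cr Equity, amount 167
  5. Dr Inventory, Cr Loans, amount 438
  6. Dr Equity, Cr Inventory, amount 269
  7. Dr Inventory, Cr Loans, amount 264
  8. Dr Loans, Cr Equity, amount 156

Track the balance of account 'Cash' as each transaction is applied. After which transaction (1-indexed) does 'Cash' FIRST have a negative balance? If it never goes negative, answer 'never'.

Answer: never

Derivation:
After txn 1: Cash=278
After txn 2: Cash=278
After txn 3: Cash=767
After txn 4: Cash=934
After txn 5: Cash=934
After txn 6: Cash=934
After txn 7: Cash=934
After txn 8: Cash=934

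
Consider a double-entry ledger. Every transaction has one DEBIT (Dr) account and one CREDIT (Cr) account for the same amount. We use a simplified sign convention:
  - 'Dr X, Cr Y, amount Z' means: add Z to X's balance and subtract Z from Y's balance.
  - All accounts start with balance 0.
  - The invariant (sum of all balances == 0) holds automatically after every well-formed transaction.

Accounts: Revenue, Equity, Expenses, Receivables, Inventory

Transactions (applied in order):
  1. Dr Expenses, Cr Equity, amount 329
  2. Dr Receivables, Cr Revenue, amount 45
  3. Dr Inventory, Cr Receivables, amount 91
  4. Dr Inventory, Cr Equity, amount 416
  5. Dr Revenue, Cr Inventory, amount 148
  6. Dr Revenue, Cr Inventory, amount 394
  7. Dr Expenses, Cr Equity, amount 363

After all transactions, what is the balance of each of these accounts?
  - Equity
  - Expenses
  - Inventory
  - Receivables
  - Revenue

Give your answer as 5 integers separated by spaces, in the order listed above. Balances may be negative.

After txn 1 (Dr Expenses, Cr Equity, amount 329): Equity=-329 Expenses=329
After txn 2 (Dr Receivables, Cr Revenue, amount 45): Equity=-329 Expenses=329 Receivables=45 Revenue=-45
After txn 3 (Dr Inventory, Cr Receivables, amount 91): Equity=-329 Expenses=329 Inventory=91 Receivables=-46 Revenue=-45
After txn 4 (Dr Inventory, Cr Equity, amount 416): Equity=-745 Expenses=329 Inventory=507 Receivables=-46 Revenue=-45
After txn 5 (Dr Revenue, Cr Inventory, amount 148): Equity=-745 Expenses=329 Inventory=359 Receivables=-46 Revenue=103
After txn 6 (Dr Revenue, Cr Inventory, amount 394): Equity=-745 Expenses=329 Inventory=-35 Receivables=-46 Revenue=497
After txn 7 (Dr Expenses, Cr Equity, amount 363): Equity=-1108 Expenses=692 Inventory=-35 Receivables=-46 Revenue=497

Answer: -1108 692 -35 -46 497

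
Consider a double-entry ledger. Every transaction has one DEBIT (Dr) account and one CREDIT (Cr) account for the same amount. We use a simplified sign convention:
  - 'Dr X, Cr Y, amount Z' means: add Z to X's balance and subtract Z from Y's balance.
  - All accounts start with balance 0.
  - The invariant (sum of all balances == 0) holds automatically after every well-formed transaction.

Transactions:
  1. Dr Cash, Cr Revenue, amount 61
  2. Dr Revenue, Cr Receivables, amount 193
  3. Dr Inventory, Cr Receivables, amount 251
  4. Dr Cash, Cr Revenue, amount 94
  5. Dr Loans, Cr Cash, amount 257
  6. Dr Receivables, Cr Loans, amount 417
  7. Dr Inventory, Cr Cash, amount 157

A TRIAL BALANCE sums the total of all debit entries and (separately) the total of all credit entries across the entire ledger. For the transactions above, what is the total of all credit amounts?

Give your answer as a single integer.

Txn 1: credit+=61
Txn 2: credit+=193
Txn 3: credit+=251
Txn 4: credit+=94
Txn 5: credit+=257
Txn 6: credit+=417
Txn 7: credit+=157
Total credits = 1430

Answer: 1430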